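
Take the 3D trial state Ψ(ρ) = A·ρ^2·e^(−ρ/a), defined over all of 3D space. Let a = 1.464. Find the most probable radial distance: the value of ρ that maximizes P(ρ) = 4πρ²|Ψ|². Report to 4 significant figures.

ρ ≈ 4.392

Set d/dρ [P(ρ) = 4πρ²|Ψ|²] = 0 and solve for ρ > 0.
Solving yields ρ = 3·a.
With a = 1.464, the most probable radial distance is 4.3920.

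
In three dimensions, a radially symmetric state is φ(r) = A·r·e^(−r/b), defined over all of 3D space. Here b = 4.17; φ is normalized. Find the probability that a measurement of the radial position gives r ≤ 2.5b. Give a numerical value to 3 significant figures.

P ≈ 0.560

P = ∫ |φ|² 4πr² dr over r ≤ 2.5b.
Normalization gives A² = 1/(3·π·b^5).
Let u = r/b; then A², 4π and the length scale all cancel, so P = ∫_{0}^{2.5} u^4·e^(-2·u) du ÷ ∫_{0}^{∞} u^4·e^(-2·u) du.
Using ∫ u^4·e^(-2·u) du = -(u^4/2 + u^3 + 3·u^2/2 + 3·u/2 + 3/4)·e^(-2·u), the numerator is 3/4 - 1569·e^(-5)/32 and the denominator is 3/4.
This evaluates to P = 0.5595.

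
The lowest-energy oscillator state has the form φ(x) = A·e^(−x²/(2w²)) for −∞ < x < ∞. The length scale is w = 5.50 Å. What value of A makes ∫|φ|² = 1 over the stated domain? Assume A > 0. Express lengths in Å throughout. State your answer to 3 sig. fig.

Normalization requires ∫|φ|² dx = 1, integrated from −∞ to ∞.
Using the Gaussian integral ∫_{−∞}^{∞} e^(−αx²) dx = √(π/α), the integral (without the A² prefactor) comes out to √(π)·w.
Hence A² = 1/[√(π)·w].
Plugging in w = 5.50 yields A = 0.3203.

A ≈ 0.320 Å^(-1/2)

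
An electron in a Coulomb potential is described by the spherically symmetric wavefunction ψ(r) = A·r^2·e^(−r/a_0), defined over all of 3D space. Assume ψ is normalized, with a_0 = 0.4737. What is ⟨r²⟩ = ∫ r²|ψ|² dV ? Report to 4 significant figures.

⟨r^2⟩ ≈ 3.141

The expectation value is the |ψ|²-weighted average of r^2: ∫ r^2|ψ|² 4πr² dr.
The ratio of the moment integral to the normalization integral gives ⟨r²⟩ = 14·a_0^2.
Putting a_0 = 0.4737 gives 3.1415.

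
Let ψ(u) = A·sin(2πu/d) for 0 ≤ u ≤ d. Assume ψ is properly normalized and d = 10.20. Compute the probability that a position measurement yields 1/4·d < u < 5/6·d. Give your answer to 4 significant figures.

P ≈ 0.6522

P = ∫_{1/4·d}^{5/6·d} |ψ(u)|² du.
The normalization integral ∫|ψ|²du over the whole domain equals d/2·A², and A² cancels in the ratio.
In terms of t = u/d (A² and the length scale cancel between numerator and denominator), P = [∫_{1/4}^{5/6} sin(2·π·t)^2 dt] / [∫_{0}^{1} sin(2·π·t)^2 dt].
An antiderivative of sin(2·π·t)^2 is t/2 - sin(4·π·t)/(8·π); evaluating from 1/4 to 5/6 gives √(3)/(16·π) + 7/24, while the full integral is 1/2.
The result is P = √(3)/(8·π) + 7/12.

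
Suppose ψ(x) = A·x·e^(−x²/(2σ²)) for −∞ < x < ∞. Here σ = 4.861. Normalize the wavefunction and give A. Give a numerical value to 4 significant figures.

A ≈ 0.09911

Normalization requires ∫|ψ|² dx = 1, integrated from −∞ to ∞.
Differentiating ∫e^(−αx²) dx = √(π/α) under α to get the higher moments, ∫|ψ|² dx = A²·(√(π)·σ^3/2).
Substituting σ = 4.861 gives A² = 0.0098238, so A = 0.099115.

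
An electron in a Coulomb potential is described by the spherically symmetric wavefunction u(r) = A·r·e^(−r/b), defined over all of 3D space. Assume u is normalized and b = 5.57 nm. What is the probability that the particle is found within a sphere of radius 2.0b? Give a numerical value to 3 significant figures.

With dV = 4πr²dr, the probability is ∫|u|² dV over r ≤ 2.0b.
A² is fixed by ∫₀^∞ 4πr²|u|² dr = 1, i.e. A² = (3·π·b^5)^(−1).
Substituting t = r/b, A², 4π and the length scale all cancel in the ratio: P = ∫_{0}^{2.0} t^4·e^(-2·t) dt / ∫_{0}^{∞} t^4·e^(-2·t) dt.
With ∫ t^4·e^(-2·t) dt = -(t^4/2 + t^3 + 3·t^2/2 + 3·t/2 + 3/4)·e^(-2·t) + C, the region integral is 3/4 - 103·e^(-4)/4 and the full one is 3/4.
This evaluates to P = 0.3712.

P ≈ 0.371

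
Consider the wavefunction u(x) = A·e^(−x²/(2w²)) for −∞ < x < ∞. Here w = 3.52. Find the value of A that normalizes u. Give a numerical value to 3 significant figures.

A ≈ 0.400

Normalization requires ∫|u|² dx = 1, integrated from −∞ to ∞.
The integral (without the A² prefactor) comes out to √(π)·w.
Hence A² = 1/[√(π)·w].
Substituting w = 3.52 gives A² = 0.1603, so A = 0.4004.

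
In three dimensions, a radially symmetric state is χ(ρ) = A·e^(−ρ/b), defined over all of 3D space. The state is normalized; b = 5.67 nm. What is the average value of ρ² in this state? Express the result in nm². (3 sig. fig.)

⟨ρ^2⟩ ≈ 96.4 nm^2

⟨ρ²⟩ = ∫ ρ^2 |χ|² 4πρ² dρ over the full domain.
Using ∫₀^∞ ρⁿ e^(−αρ) dρ = n!/αⁿ⁺¹, evaluating both integrals, ⟨ρ²⟩ = 3·b^2.
Putting b = 5.67 gives 96.45.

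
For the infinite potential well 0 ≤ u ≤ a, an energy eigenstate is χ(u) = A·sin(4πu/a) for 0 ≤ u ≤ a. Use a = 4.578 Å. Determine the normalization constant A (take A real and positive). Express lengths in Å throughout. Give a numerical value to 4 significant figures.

A ≈ 0.6610 Å^(-1/2)

We need A² ∫|f|² du = 1, taking the integral from 0 to a.
Carrying out the integral gives A² · a/2.
Setting this equal to 1 gives A² = 1/(a/2).
With a = 4.578: A² = 0.43687 and A = 0.66096.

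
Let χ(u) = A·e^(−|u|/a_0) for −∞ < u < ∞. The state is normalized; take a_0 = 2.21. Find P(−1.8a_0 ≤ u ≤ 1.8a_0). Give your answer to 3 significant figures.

P ≈ 0.973

The probability is P = ∫ |χ|² du over [−1.8a_0, 1.8a_0].
Since A² = 1/(a_0), this is the region integral divided by the full normalization integral.
By symmetry take twice the u ≥ 0 contribution in numerator and denominator; the 2's cancel. Substituting t = u/a_0, A² and the length scale cancel in the ratio: P = ∫_{0}^{1.8} e^(-2·t) dt / ∫_{0}^{∞} e^(-2·t) dt.
Using ∫ e^(-2·t) dt = -e^(-2·t)/2, the numerator is 1/2 - e^(-18/5)/2 and the denominator is 1/2.
Taking the ratio, P = 0.9727.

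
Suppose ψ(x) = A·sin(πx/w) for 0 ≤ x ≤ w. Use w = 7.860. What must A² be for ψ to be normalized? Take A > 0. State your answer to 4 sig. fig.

Require ∫ |ψ|² dx = 1 over the whole domain.
With ∫₀^w sin²(nπx/w) dx = w/2, with ψ = A·sin(πx/w), the integral evaluates to A²·[w/2].
Setting this equal to 1 gives A² = 1/(w/2).
Plugging in w = 7.860 yields A = 0.50443.

A^2 ≈ 0.2545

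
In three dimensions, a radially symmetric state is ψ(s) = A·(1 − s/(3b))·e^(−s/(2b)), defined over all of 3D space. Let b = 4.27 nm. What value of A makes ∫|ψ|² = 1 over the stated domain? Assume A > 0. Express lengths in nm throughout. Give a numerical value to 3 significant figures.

A ≈ 0.0392 nm^(-3/2)

Require ∫ |ψ|² 4πs² ds = 1 over the whole domain.
The angular integral contributes 4π, leaving ∫₀^∞ s²|ψ|² ds.
Using ∫₀^∞ sⁿ e^(−αs) ds = n!/αⁿ⁺¹, the integral (without the A² prefactor) comes out to 8·π·b^3/3.
So A² = (8·π·b^3/3)^(−1).
Substituting b = 4.27 gives A² = 0.001533, so A = 0.03916.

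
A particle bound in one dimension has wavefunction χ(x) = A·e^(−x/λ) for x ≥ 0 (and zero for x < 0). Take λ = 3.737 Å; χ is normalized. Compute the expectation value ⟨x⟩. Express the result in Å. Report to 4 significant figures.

⟨x⟩ ≈ 1.869 Å

By definition ⟨x⟩ = ∫ x |χ(x)|² dx.
Evaluating both integrals, ⟨x⟩ = λ/2.
With λ = 3.737, ⟨x⟩ = 1.8685.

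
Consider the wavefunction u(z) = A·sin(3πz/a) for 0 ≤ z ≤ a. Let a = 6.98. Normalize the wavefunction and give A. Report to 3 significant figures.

Normalization requires ∫|u|² dz = 1, integrated from 0 to a.
With ∫₀^a sin²(nπz/a) dz = a/2, with u = A·sin(3πz/a), the integral evaluates to A²·[a/2].
So A² = (a/2)^(−1).
Plugging in a = 6.98 yields A = 0.5353.

A ≈ 0.535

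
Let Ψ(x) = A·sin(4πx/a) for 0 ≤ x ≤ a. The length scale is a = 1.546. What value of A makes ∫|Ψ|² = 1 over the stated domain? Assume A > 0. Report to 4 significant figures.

We need A² ∫|f|² dx = 1, taking the integral from 0 to a.
Using sin²θ = (1 − cos 2θ)/2, with Ψ = A·sin(4πx/a), the integral evaluates to A²·[a/2].
Hence A² = 1/[a/2].
With a = 1.546: A² = 1.2937 and A = 1.1374.

A ≈ 1.137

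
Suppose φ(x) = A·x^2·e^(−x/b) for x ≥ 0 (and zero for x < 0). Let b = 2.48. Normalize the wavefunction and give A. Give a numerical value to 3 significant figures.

The normalization condition is ∫|φ|² dx = 1 from 0 to ∞.
With φ = A·x^2·e^(−x/b), the integral evaluates to A²·[3·b^5/4].
So A² = (3·b^5/4)^(−1).
Plugging in b = 2.48 yields A = 0.1192.

A ≈ 0.119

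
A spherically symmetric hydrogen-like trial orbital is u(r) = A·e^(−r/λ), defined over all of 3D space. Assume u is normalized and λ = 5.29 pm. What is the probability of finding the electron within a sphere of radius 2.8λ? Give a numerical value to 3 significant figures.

With dV = 4πr²dr, the probability is ∫|u|² dV over r ≤ 2.8λ.
The full normalization integral is A²·[π·λ^3] = 1, fixing A².
Substituting t = r/λ, A², 4π and the length scale all cancel in the ratio: P = ∫_{0}^{2.8} t^2·e^(-2·t) dt / ∫_{0}^{∞} t^2·e^(-2·t) dt.
With ∫ t^2·e^(-2·t) dt = -(2·t^2 + 2·t + 1)·e^(-2·t)/4 + C, the region integral is 1/4 - 557·e^(-28/5)/100 and the full one is 1/4.
Taking the ratio yields P = 0.9176.

P ≈ 0.918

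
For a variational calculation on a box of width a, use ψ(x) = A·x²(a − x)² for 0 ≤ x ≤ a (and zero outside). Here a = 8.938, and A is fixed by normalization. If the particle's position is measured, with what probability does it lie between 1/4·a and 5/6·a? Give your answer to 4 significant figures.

P ≈ 0.9421

P = ∫_{1/4·a}^{5/6·a} |ψ(x)|² dx.
With A² fixed by ∫|ψ|² = 1, i.e. A² = (a^9/630)^(−1), substitute and integrate.
Substituting u = x/a, A² and the length scale cancel in the ratio: P = ∫_{1/4}^{5/6} u^4·(1 - u)^4 du / ∫_{0}^{1} u^4·(1 - u)^4 du.
With ∫ u^4·(1 - u)^4 du = u^5·(70·u^4 - 315·u^3 + 540·u^2 - 420·u + 126)/630 + C, the region integral is ≈ 0.00149543 and the full one is 1/630.
Evaluating gives P = 0.94212.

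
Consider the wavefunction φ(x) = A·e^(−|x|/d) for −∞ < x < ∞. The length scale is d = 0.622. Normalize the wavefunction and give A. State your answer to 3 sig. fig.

Require ∫ |φ|² dx = 1 over the whole domain.
With ∫₀^∞ x^0 e^(−αx) dx = 0!/α^1, the integral (without the A² prefactor) comes out to d.
Setting this equal to 1 gives A² = 1/(d).
Plugging in d = 0.622 yields A = 1.268.

A ≈ 1.27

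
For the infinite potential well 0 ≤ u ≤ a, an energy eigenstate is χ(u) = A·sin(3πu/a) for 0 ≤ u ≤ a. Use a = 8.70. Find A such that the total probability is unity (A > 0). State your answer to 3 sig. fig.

A ≈ 0.479

Require ∫ |χ|² du = 1 over the whole domain.
Using sin²θ = (1 − cos 2θ)/2, the integral (without the A² prefactor) comes out to a/2.
Hence A² = 1/[a/2].
Plugging in a = 8.70 yields A = 0.4795.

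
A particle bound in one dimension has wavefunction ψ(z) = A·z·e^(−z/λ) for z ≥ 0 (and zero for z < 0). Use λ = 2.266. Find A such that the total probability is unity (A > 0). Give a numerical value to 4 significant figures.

We need A² ∫|f|² dz = 1, taking the integral from 0 to ∞.
∫|ψ|² dz = A²·(λ^3/4).
So A² = (λ^3/4)^(−1).
With λ = 2.266: A² = 0.34378 and A = 0.58633.

A ≈ 0.5863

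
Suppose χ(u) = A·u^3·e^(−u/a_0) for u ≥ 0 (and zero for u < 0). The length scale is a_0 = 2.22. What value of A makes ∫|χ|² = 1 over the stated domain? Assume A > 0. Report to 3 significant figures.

A ≈ 0.0259

The normalization condition is ∫|χ|² du = 1 from 0 to ∞.
Recall ∫₀^∞ u^m e^(−u/β) du = m!·β^(m+1), carrying out the integral gives A² · 45·a_0^7/8.
Hence A² = 1/[45·a_0^7/8].
Substituting a_0 = 2.22 gives A² = 0.0006690, so A = 0.02586.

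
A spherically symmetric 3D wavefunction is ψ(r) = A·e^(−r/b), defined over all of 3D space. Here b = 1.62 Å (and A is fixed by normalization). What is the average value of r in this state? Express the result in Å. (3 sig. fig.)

⟨r⟩ ≈ 2.43 Å

⟨r⟩ = ∫ r |ψ|² 4πr² dr over the full domain.
The ratio of the moment integral to the normalization integral gives ⟨r⟩ = 3·b/2.
Putting b = 1.62 gives 2.430.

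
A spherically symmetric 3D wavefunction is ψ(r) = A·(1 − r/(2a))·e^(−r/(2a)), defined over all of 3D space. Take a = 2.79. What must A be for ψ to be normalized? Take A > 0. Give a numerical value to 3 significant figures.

A ≈ 0.0428

Require ∫ |ψ|² 4πr² dr = 1 over the whole domain.
With ∫₀^∞ r^4 e^(−αr) dr = 4!/α^5, ∫|ψ|² 4πr² dr = A²·(8·π·a^3).
Hence A² = 1/[8·π·a^3].
With a = 2.79: A² = 0.001832 and A = 0.04280.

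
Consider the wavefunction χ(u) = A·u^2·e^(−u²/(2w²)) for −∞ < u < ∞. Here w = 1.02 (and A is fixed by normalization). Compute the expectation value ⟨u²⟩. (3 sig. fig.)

The expectation value is the |χ|²-weighted average of u^2: ∫ u^2|χ|² du.
Differentiating ∫e^(−αu²) du = √(π/α) under α to get the higher moments, the ratio of the moment integral to the normalization integral gives ⟨u²⟩ = 5·w^2/2.
With w = 1.02, ⟨u^2⟩ = 2.601.

⟨u^2⟩ ≈ 2.60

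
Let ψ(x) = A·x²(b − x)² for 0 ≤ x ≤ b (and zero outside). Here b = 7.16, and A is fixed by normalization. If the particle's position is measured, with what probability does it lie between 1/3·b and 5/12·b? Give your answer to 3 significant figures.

P ≈ 0.157

P = ∫_{1/3·b}^{5/12·b} |ψ(x)|² dx.
The normalization integral ∫|ψ|²dx over the whole domain equals b^9/630·A², and A² cancels in the ratio.
In terms of u = x/b (A² and the length scale cancel between numerator and denominator), P = [∫_{1/3}^{5/12} u^4·(1 - u)^4 du] / [∫_{0}^{1} u^4·(1 - u)^4 du].
With ∫ u^4·(1 - u)^4 du = u^5·(70·u^4 - 315·u^3 + 540·u^2 - 420·u + 126)/630 + C, the region integral is ≈ 0.00024997 and the full one is 1/630.
Evaluating gives P = 0.1575.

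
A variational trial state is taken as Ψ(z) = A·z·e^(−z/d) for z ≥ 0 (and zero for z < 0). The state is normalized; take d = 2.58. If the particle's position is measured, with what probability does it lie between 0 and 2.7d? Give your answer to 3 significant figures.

The probability is P = ∫ |Ψ|² dz over [0, 2.7d].
With A² fixed by ∫|Ψ|² = 1, i.e. A² = (d^3/4)^(−1), substitute and integrate.
Substituting u = z/d, A² and the length scale cancel in the ratio: P = ∫_{0}^{2.7} u^2·e^(-2·u) du / ∫_{0}^{∞} u^2·e^(-2·u) du.
With ∫ u^2·e^(-2·u) du = -(2·u^2 + 2·u + 1)·e^(-2·u)/4 + C, the region integral is 1/4 - 1049·e^(-27/5)/200 and the full one is 1/4.
The result is P = 0.9052.

P ≈ 0.905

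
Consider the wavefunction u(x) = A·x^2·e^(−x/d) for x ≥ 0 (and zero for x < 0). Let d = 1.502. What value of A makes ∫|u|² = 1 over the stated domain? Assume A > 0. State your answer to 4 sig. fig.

A ≈ 0.4176

We need A² ∫|f|² dx = 1, taking the integral from 0 to ∞.
Recall ∫₀^∞ x^m e^(−x/β) dx = m!·β^(m+1), with u = A·x^2·e^(−x/d), the integral evaluates to A²·[3·d^5/4].
So A² = (3·d^5/4)^(−1).
Plugging in d = 1.502 yields A = 0.41763.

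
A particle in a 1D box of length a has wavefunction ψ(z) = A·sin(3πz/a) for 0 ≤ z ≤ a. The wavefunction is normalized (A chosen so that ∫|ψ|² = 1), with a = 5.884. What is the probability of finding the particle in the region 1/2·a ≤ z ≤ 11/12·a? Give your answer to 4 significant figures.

P ≈ 0.4697

The probability is P = ∫ |ψ|² dz over [1/2·a, 11/12·a].
Since A² = 1/(a/2), this is the region integral divided by the full normalization integral.
Substituting u = z/a, A² and the length scale cancel in the ratio: P = ∫_{1/2}^{11/12} sin(3·π·u)^2 du / ∫_{0}^{1} sin(3·π·u)^2 du.
An antiderivative of sin(3·π·u)^2 is u/2 - sin(6·π·u)/(12·π); evaluating from 1/2 to 11/12 gives 1/(12·π) + 5/24, while the full integral is 1/2.
Evaluating gives P = (2 + 5·π)/(12·π).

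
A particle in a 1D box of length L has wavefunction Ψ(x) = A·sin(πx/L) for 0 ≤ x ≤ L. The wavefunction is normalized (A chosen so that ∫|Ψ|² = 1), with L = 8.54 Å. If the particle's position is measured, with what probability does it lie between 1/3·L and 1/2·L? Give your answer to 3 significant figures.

P ≈ 0.304

|Ψ|² is the probability density, so P = ∫_{1/3·L}^{1/2·L} |Ψ|² dx.
With A² fixed by ∫|Ψ|² = 1, i.e. A² = (L/2)^(−1), substitute and integrate.
Let u = x/L; then A² and the length scale cancel, so P = ∫_{1/3}^{1/2} sin(π·u)^2 du ÷ ∫_{0}^{1} sin(π·u)^2 du.
Using ∫ sin(π·u)^2 du = u/2 - sin(2·π·u)/(4·π), the numerator is √(3)/(8·π) + 1/12 and the denominator is 1/2.
The result is P = (√(3)/4 + π/6)/π.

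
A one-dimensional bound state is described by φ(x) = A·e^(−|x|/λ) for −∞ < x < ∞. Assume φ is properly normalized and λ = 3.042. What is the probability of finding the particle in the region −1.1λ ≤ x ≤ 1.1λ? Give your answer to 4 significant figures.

P ≈ 0.8892

|φ|² is the probability density, so P = ∫_{−1.1λ}^{1.1λ} |φ|² dx.
Since A² = 1/(λ), this is the region integral divided by the full normalization integral.
Both integrals are even about x = 0, so only the x ≥ 0 halves are needed (the factors of 2 cancel). In terms of u = x/λ (A² and the length scale cancel between numerator and denominator), P = [∫_{0}^{1.1} e^(-2·u) du] / [∫_{0}^{∞} e^(-2·u) du].
An antiderivative of e^(-2·u) is -e^(-2·u)/2; evaluating from 0 to 1.1 gives 1/2 - e^(-11/5)/2, while the full integral is 1/2.
This works out to P = 0.88920.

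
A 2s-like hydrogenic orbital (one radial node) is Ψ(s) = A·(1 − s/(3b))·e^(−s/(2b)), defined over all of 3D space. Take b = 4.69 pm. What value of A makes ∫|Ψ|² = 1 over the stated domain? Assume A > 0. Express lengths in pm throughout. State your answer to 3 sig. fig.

Require ∫ |Ψ|² 4πs² ds = 1 over the whole domain.
With ∫₀^∞ s^4 e^(−αs) ds = 4!/α^5, ∫|Ψ|² 4πs² ds = A²·(8·π·b^3/3).
Hence A² = 1/[8·π·b^3/3].
With b = 4.69: A² = 0.001157 and A = 0.03402.

A ≈ 0.0340 pm^(-3/2)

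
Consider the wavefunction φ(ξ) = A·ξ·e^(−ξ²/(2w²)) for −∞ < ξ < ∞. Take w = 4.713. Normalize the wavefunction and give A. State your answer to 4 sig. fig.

A ≈ 0.1038

The normalization condition is ∫|φ|² dξ = 1 from −∞ to ∞.
Differentiating ∫e^(−αξ²) dξ = √(π/α) under α to get the higher moments, with φ = A·ξ·e^(−ξ²/(2w²)), the integral evaluates to A²·[√(π)·w^3/2].
So A² = (√(π)·w^3/2)^(−1).
With w = 4.713: A² = 0.010779 and A = 0.10382.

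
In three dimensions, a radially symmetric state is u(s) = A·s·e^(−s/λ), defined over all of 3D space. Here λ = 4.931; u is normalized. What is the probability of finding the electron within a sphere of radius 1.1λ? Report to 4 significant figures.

P = ∫ |u|² 4πs² ds over s ≤ 1.1λ.
A² is fixed by ∫₀^∞ 4πs²|u|² ds = 1, i.e. A² = (3·π·λ^5)^(−1).
Let t = s/λ; then A², 4π and the length scale all cancel, so P = ∫_{0}^{1.1} t^4·e^(-2·t) dt ÷ ∫_{0}^{∞} t^4·e^(-2·t) dt.
Using ∫ t^4·e^(-2·t) dt = -(t^4/2 + t^3 + 3·t^2/2 + 3·t/2 + 3/4)·e^(-2·t), the numerator is ≈ 0.0543722 and the denominator is 3/4.
This evaluates to P = 0.072496.

P ≈ 0.07250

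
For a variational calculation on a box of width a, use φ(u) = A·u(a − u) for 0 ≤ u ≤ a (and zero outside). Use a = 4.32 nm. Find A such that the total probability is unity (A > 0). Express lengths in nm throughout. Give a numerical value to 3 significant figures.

We need A² ∫|f|² du = 1, taking the integral from 0 to a.
Carrying out the integral gives A² · a^5/30.
With a = 4.32: A² = 0.01994 and A = 0.1412.

A ≈ 0.141 nm^(-5/2)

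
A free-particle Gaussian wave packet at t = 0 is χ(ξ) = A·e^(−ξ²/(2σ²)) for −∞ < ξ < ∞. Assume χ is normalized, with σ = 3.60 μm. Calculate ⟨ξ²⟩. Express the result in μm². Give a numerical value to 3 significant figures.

⟨ξ²⟩ = ∫ ξ^2 |χ|² dξ over the full domain.
Differentiating ∫e^(−αξ²) dξ = √(π/α) under α to get the higher moments, since the A² factors cancel between numerator and denominator, ⟨ξ²⟩ = σ^2/2.
Putting σ = 3.60 gives 6.480.

⟨ξ^2⟩ ≈ 6.48 μm^2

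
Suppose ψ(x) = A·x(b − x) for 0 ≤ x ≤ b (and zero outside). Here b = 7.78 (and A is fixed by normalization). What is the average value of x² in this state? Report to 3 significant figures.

⟨x^2⟩ ≈ 17.3

By definition ⟨x²⟩ = ∫ x^2 |ψ(x)|² dx.
Expanding the polynomial and integrating term by term, evaluating both integrals, ⟨x²⟩ = 2·b^2/7.
With b = 7.78, ⟨x^2⟩ = 17.29.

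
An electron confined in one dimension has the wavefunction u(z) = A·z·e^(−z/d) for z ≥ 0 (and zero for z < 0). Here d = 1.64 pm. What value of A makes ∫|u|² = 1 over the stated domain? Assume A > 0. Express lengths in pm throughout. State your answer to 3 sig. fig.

Normalization requires ∫|u|² dz = 1, integrated from 0 to ∞.
Carrying out the integral gives A² · d^3/4.
Setting this equal to 1 gives A² = 1/(d^3/4).
Plugging in d = 1.64 yields A = 0.9523.

A ≈ 0.952 pm^(-3/2)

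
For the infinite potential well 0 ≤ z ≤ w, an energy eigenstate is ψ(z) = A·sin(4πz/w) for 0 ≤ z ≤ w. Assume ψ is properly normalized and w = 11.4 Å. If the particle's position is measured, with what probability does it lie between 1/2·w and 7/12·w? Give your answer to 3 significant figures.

P = ∫_{1/2·w}^{7/12·w} |ψ(z)|² dz.
The normalization integral ∫|ψ|²dz over the whole domain equals w/2·A², and A² cancels in the ratio.
Substituting u = z/w, A² and the length scale cancel in the ratio: P = ∫_{1/2}^{7/12} sin(4·π·u)^2 du / ∫_{0}^{1} sin(4·π·u)^2 du.
An antiderivative of sin(4·π·u)^2 is u/2 - sin(4·π·u)·cos(4·π·u)/(8·π); evaluating from 1/2 to 7/12 gives -√(3)/(32·π) + 1/24, while the full integral is 1/2.
Evaluating gives P = (-√(3)/16 + π/12)/π.

P ≈ 0.0489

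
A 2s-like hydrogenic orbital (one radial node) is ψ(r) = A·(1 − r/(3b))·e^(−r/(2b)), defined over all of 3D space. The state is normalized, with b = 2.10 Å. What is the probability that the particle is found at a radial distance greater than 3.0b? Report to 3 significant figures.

With dV = 4πr²dr, the probability is ∫|ψ|² dV over r > 3.0b.
Normalization gives A² = 1/(8·π·b^3/3).
Let u = r/b; then A², 4π and the length scale all cancel, so P = ∫_{3.0}^{∞} u^2·(1 - u/3)^2·e^(-u) du ÷ ∫_{0}^{∞} u^2·(1 - u/3)^2·e^(-u) du.
With ∫ u^2·(1 - u/3)^2·e^(-u) du = (-u^4 + 2·u^3 - 3·u^2 - 6·u - 6)·e^(-u)/9 + C, the region integral is 26·e^(-3)/3 and the full one is 2/3.
Taking the ratio yields P = 0.6472.

P ≈ 0.647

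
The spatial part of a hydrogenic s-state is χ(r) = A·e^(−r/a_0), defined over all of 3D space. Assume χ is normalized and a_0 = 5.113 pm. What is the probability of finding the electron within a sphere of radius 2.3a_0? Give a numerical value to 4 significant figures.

P = ∫ |χ|² 4πr² dr over r ≤ 2.3a_0.
A² is fixed by ∫₀^∞ 4πr²|χ|² dr = 1, i.e. A² = (π·a_0^3)^(−1).
In terms of u = r/a_0 (A², 4π and the length scale all cancel between numerator and denominator), P = [∫_{0}^{2.3} u^2·e^(-2·u) du] / [∫_{0}^{∞} u^2·e^(-2·u) du].
With ∫ u^2·e^(-2·u) du = -(2·u^2 + 2·u + 1)·e^(-2·u)/4 + C, the region integral is 1/4 - 809·e^(-23/5)/200 and the full one is 1/4.
This evaluates to P = 0.83736.

P ≈ 0.8374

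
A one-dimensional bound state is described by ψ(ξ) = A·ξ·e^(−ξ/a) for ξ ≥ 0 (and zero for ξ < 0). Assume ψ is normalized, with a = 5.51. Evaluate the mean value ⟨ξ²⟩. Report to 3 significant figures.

⟨ξ²⟩ = ∫ ξ^2 |ψ|² dξ over the full domain.
Recall ∫₀^∞ ξ^m e^(−ξ/β) dξ = m!·β^(m+1), since the A² factors cancel between numerator and denominator, ⟨ξ²⟩ = 3·a^2.
Putting a = 5.51 gives 91.08.

⟨ξ^2⟩ ≈ 91.1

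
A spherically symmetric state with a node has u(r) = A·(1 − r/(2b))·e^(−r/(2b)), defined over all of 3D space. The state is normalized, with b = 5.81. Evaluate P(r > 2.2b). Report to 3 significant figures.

P = ∫ |u|² 4πr² dr over r > 2.2b.
Normalization gives A² = 1/(8·π·b^3).
Let t = r/b; then A², 4π and the length scale all cancel, so P = ∫_{2.2}^{∞} t^2·(1 - t/2)^2·e^(-t) dt ÷ ∫_{0}^{∞} t^2·(1 - t/2)^2·e^(-t) dt.
Using ∫ t^2·(1 - t/2)^2·e^(-t) dt = -(t^4/4 + t^2 + 2·t + 2)·e^(-t), the numerator is ≈ 1.8943 and the denominator is 2.
Taking the ratio yields P = 0.9472.

P ≈ 0.947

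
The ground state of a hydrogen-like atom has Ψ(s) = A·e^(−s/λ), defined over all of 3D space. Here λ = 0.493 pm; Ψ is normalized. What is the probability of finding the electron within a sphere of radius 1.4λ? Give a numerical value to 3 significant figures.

With dV = 4πs²ds, the probability is ∫|Ψ|² dV over s ≤ 1.4λ.
Normalization gives A² = 1/(π·λ^3).
Substituting u = s/λ, A², 4π and the length scale all cancel in the ratio: P = ∫_{0}^{1.4} u^2·e^(-2·u) du / ∫_{0}^{∞} u^2·e^(-2·u) du.
With ∫ u^2·e^(-2·u) du = -(2·u^2 + 2·u + 1)·e^(-2·u)/4 + C, the region integral is 1/4 - 193·e^(-14/5)/100 and the full one is 1/4.
Taking the ratio yields P = 0.5305.

P ≈ 0.531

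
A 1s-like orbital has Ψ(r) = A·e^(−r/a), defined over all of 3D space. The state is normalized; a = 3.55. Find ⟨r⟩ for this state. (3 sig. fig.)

⟨r⟩ = ∫ r |Ψ|² 4πr² dr over the full domain.
Recall ∫₀^∞ r^m e^(−r/β) dr = m!·β^(m+1), evaluating both integrals, ⟨r⟩ = 3·a/2.
With a = 3.55, ⟨r⟩ = 5.325.

⟨r⟩ ≈ 5.33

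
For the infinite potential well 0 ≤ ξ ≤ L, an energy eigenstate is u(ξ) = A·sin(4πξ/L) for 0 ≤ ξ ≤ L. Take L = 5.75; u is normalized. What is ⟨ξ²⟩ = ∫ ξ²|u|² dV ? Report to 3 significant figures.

⟨ξ²⟩ = ∫ ξ^2 |u|² dξ over the full domain.
The ratio of the moment integral to the normalization integral gives ⟨ξ²⟩ = -L^2/(32·π^2) + L^2/3.
Putting L = 5.75 gives 10.92.

⟨ξ^2⟩ ≈ 10.9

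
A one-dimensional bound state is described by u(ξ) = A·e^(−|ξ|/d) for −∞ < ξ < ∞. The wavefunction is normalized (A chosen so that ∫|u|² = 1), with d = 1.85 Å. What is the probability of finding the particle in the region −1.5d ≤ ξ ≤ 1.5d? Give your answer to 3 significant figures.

P = ∫_{−1.5d}^{1.5d} |u(ξ)|² dξ.
With A² fixed by ∫|u|² = 1, i.e. A² = (d)^(−1), substitute and integrate.
By symmetry take twice the ξ ≥ 0 contribution in numerator and denominator; the 2's cancel. Substituting t = ξ/d, A² and the length scale cancel in the ratio: P = ∫_{0}^{1.5} e^(-2·t) dt / ∫_{0}^{∞} e^(-2·t) dt.
With ∫ e^(-2·t) dt = -e^(-2·t)/2 + C, the region integral is 1/2 - e^(-3)/2 and the full one is 1/2.
Taking the ratio, P = 0.9502.

P ≈ 0.950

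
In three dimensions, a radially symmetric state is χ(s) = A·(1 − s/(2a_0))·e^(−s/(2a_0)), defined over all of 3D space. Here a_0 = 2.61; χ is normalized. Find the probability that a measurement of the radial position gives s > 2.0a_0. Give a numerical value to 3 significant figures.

Integrate the radial probability density 4πs²|χ|² over s > 2.0a_0.
A² is fixed by ∫₀^∞ 4πs²|χ|² ds = 1, i.e. A² = (8·π·a_0^3)^(−1).
Let u = s/a_0; then A², 4π and the length scale all cancel, so P = ∫_{2.0}^{∞} u^2·(1 - u/2)^2·e^(-u) du ÷ ∫_{0}^{∞} u^2·(1 - u/2)^2·e^(-u) du.
An antiderivative of u^2·(1 - u/2)^2·e^(-u) is -(u^4/4 + u^2 + 2·u + 2)·e^(-u); evaluating from 2.0 to ∞ gives 14·e^(-2), while the full integral is 2.
Taking the ratio yields P = 0.9473.

P ≈ 0.947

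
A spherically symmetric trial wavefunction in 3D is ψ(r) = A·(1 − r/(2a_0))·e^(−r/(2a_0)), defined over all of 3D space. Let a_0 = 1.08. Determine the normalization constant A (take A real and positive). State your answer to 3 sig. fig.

A ≈ 0.178

Require ∫ |ψ|² 4πr² dr = 1 over the whole domain.
(Spherical symmetry: dV = 4πr² dr.)
∫|ψ|² 4πr² dr = A²·(8·π·a_0^3).
Hence A² = 1/[8·π·a_0^3].
Substituting a_0 = 1.08 gives A² = 0.03159, so A = 0.1777.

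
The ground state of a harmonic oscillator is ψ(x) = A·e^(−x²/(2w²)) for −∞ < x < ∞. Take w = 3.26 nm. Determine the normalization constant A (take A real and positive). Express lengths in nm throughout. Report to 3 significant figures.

Require ∫ |ψ|² dx = 1 over the whole domain.
∫|ψ|² dx = A²·(√(π)·w).
Hence A² = 1/[√(π)·w].
Plugging in w = 3.26 yields A = 0.4160.

A ≈ 0.416 nm^(-1/2)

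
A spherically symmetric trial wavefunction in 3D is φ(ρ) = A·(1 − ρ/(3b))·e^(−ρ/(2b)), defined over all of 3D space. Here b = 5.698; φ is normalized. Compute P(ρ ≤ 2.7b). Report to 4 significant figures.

Integrate the radial probability density 4πρ²|φ|² over ρ ≤ 2.7b.
Normalization gives A² = 1/(8·π·b^3/3).
Substituting u = ρ/b, A², 4π and the length scale all cancel in the ratio: P = ∫_{0}^{2.7} u^2·(1 - u/3)^2·e^(-u) du / ∫_{0}^{∞} u^2·(1 - u/3)^2·e^(-u) du.
An antiderivative of u^2·(1 - u/3)^2·e^(-u) is (-u^4 + 2·u^3 - 3·u^2 - 6·u - 6)·e^(-u)/9; evaluating from 0 to 2.7 gives ≈ 0.234699, while the full integral is 2/3.
The region integral divided by the full integral gives P = 0.35205.

P ≈ 0.3520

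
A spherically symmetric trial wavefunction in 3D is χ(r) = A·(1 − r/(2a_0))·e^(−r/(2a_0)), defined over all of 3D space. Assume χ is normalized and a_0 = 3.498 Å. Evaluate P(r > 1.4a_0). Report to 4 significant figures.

P = ∫ |χ|² 4πr² dr over r > 1.4a_0.
A² is fixed by ∫₀^∞ 4πr²|χ|² dr = 1, i.e. A² = (8·π·a_0^3)^(−1).
In terms of u = r/a_0 (A², 4π and the length scale all cancel between numerator and denominator), P = [∫_{1.4}^{∞} u^2·(1 - u/2)^2·e^(-u) du] / [∫_{0}^{∞} u^2·(1 - u/2)^2·e^(-u) du].
Using ∫ u^2·(1 - u/2)^2·e^(-u) du = -(u^4/4 + u^2 + 2·u + 2)·e^(-u), the numerator is ≈ 1.90383 and the denominator is 2.
The region integral divided by the full integral gives P = 0.95191.

P ≈ 0.9519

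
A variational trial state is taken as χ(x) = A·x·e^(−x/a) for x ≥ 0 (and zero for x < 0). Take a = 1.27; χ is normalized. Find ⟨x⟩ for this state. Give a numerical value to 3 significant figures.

⟨x⟩ ≈ 1.91

By definition ⟨x⟩ = ∫ x |χ(x)|² dx.
The ratio of the moment integral to the normalization integral gives ⟨x⟩ = 3·a/2.
Putting a = 1.27 gives 1.905.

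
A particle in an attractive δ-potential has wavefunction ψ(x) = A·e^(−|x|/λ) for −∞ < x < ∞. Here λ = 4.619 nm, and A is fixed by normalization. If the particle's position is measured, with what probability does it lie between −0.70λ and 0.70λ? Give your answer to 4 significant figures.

P ≈ 0.7534

|ψ|² is the probability density, so P = ∫_{−0.70λ}^{0.70λ} |ψ|² dx.
With A² fixed by ∫|ψ|² = 1, i.e. A² = (λ)^(−1), substitute and integrate.
By symmetry take twice the x ≥ 0 contribution in numerator and denominator; the 2's cancel. Let u = x/λ; then A² and the length scale cancel, so P = ∫_{0}^{0.70} e^(-2·u) du ÷ ∫_{0}^{∞} e^(-2·u) du.
Using ∫ e^(-2·u) du = -e^(-2·u)/2, the numerator is 1/2 - e^(-7/5)/2 and the denominator is 1/2.
The result is P = 0.75340.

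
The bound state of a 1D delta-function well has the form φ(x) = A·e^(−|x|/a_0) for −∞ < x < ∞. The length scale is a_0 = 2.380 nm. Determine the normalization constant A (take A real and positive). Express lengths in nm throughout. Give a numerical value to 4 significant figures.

Require ∫ |φ|² dx = 1 over the whole domain.
Recall ∫₀^∞ x^m e^(−x/β) dx = m!·β^(m+1), ∫|φ|² dx = A²·(a_0).
Substituting a_0 = 2.380 gives A² = 0.42017, so A = 0.64820.

A ≈ 0.6482 nm^(-1/2)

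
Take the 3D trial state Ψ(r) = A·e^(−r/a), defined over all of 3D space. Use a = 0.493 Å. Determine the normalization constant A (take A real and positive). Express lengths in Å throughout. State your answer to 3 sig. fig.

A ≈ 1.63 Å^(-3/2)

We need A² ∫|f|² 4πr² dr = 1, taking the integral from 0 to ∞.
(Spherical symmetry: dV = 4πr² dr.)
∫|Ψ|² 4πr² dr = A²·(π·a^3).
Hence A² = 1/[π·a^3].
Substituting a = 0.493 gives A² = 2.656, so A = 1.630.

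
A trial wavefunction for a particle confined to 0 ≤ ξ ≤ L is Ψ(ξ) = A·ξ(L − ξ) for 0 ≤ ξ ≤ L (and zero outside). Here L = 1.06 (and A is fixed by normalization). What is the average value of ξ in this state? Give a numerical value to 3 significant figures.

⟨ξ⟩ ≈ 0.530

⟨ξ⟩ = ∫ ξ |Ψ|² dξ over the full domain.
Since the A² factors cancel between numerator and denominator, ⟨ξ⟩ = L/2.
Putting L = 1.06 gives 0.5300.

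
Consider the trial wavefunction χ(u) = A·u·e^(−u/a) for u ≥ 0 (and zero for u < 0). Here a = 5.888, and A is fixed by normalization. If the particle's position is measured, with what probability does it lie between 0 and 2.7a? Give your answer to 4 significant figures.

P = ∫_{0}^{2.7a} |χ(u)|² du.
Since A² = 1/(a^3/4), this is the region integral divided by the full normalization integral.
In terms of t = u/a (A² and the length scale cancel between numerator and denominator), P = [∫_{0}^{2.7} t^2·e^(-2·t) dt] / [∫_{0}^{∞} t^2·e^(-2·t) dt].
With ∫ t^2·e^(-2·t) dt = -(2·t^2 + 2·t + 1)·e^(-2·t)/4 + C, the region integral is 1/4 - 1049·e^(-27/5)/200 and the full one is 1/4.
This works out to P = 0.90524.

P ≈ 0.9052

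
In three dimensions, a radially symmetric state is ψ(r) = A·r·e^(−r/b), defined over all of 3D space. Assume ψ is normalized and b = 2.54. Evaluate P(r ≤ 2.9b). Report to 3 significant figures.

P ≈ 0.687

Integrate the radial probability density 4πr²|ψ|² over r ≤ 2.9b.
A² is fixed by ∫₀^∞ 4πr²|ψ|² dr = 1, i.e. A² = (3·π·b^5)^(−1).
Substituting u = r/b, A², 4π and the length scale all cancel in the ratio: P = ∫_{0}^{2.9} u^4·e^(-2·u) du / ∫_{0}^{∞} u^4·e^(-2·u) du.
With ∫ u^4·e^(-2·u) du = -(u^4/2 + u^3 + 3·u^2/2 + 3·u/2 + 3/4)·e^(-2·u) + C, the region integral is ≈ 0.51546 and the full one is 3/4.
This evaluates to P = 0.6873.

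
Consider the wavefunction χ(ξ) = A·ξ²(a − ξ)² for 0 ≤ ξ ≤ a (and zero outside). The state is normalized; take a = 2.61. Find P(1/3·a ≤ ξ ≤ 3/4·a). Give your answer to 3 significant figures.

P ≈ 0.806

The probability is P = ∫ |χ|² dξ over [1/3·a, 3/4·a].
The normalization integral ∫|χ|²dξ over the whole domain equals a^9/630·A², and A² cancels in the ratio.
In terms of u = ξ/a (A² and the length scale cancel between numerator and denominator), P = [∫_{1/3}^{3/4} u^4·(1 - u)^4 du] / [∫_{0}^{1} u^4·(1 - u)^4 du].
Using ∫ u^4·(1 - u)^4 du = u^5·(70·u^4 - 315·u^3 + 540·u^2 - 420·u + 126)/630, the numerator is ≈ 0.0012797 and the denominator is 1/630.
The result is P = 0.8062.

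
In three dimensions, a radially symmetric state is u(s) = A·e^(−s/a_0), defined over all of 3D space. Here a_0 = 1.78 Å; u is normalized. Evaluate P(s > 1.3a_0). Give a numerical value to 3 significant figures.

P ≈ 0.518

Integrate the radial probability density 4πs²|u|² over s > 1.3a_0.
The full normalization integral is A²·[π·a_0^3] = 1, fixing A².
In terms of t = s/a_0 (A², 4π and the length scale all cancel between numerator and denominator), P = [∫_{1.3}^{∞} t^2·e^(-2·t) dt] / [∫_{0}^{∞} t^2·e^(-2·t) dt].
Using ∫ t^2·e^(-2·t) dt = -(2·t^2 + 2·t + 1)·e^(-2·t)/4, the numerator is 349·e^(-13/5)/200 and the denominator is 1/4.
This evaluates to P = 0.5184.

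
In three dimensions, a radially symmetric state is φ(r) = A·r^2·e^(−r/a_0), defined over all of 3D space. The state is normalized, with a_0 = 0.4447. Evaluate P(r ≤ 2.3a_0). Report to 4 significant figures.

P ≈ 0.1820

With dV = 4πr²dr, the probability is ∫|φ|² dV over r ≤ 2.3a_0.
A² is fixed by ∫₀^∞ 4πr²|φ|² dr = 1, i.e. A² = (45·π·a_0^7/2)^(−1).
Let u = r/a_0; then A², 4π and the length scale all cancel, so P = ∫_{0}^{2.3} u^6·e^(-2·u) du ÷ ∫_{0}^{∞} u^6·e^(-2·u) du.
An antiderivative of u^6·e^(-2·u) is -(4·u^6 + 12·u^5 + 30·u^4 + 60·u^3 + 90·u^2 + 90·u + 45)·e^(-2·u)/8; evaluating from 0 to 2.3 gives ≈ 1.02359, while the full integral is 45/8.
This evaluates to P = 0.18197.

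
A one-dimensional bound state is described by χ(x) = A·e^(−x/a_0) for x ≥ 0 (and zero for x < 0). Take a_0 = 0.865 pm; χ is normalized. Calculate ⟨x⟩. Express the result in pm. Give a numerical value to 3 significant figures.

The expectation value is the |χ|²-weighted average of x: ∫ x|χ|² dx.
Using ∫₀^∞ xⁿ e^(−αx) dx = n!/αⁿ⁺¹, evaluating both integrals, ⟨x⟩ = a_0/2.
Putting a_0 = 0.865 gives 0.4325.

⟨x⟩ ≈ 0.433 pm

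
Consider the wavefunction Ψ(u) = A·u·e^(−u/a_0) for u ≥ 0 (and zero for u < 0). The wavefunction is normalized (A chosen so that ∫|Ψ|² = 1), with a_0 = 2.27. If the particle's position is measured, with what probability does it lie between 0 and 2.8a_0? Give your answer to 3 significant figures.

P = ∫_{0}^{2.8a_0} |Ψ(u)|² du.
The normalization integral ∫|Ψ|²du over the whole domain equals a_0^3/4·A², and A² cancels in the ratio.
Let t = u/a_0; then A² and the length scale cancel, so P = ∫_{0}^{2.8} t^2·e^(-2·t) dt ÷ ∫_{0}^{∞} t^2·e^(-2·t) dt.
With ∫ t^2·e^(-2·t) dt = -(2·t^2 + 2·t + 1)·e^(-2·t)/4 + C, the region integral is 1/4 - 557·e^(-28/5)/100 and the full one is 1/4.
This works out to P = 0.9176.

P ≈ 0.918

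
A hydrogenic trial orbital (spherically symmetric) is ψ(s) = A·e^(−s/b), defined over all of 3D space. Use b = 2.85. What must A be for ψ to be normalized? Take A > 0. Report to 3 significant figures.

A ≈ 0.117

Normalization requires ∫|ψ|² 4πs² ds = 1, integrated from 0 to ∞.
The integral (without the A² prefactor) comes out to π·b^3.
So A² = (π·b^3)^(−1).
Substituting b = 2.85 gives A² = 0.01375, so A = 0.1173.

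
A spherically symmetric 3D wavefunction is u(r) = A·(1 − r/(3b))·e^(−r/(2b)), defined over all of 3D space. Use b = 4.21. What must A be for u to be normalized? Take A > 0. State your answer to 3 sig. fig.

A ≈ 0.0400

We need A² ∫|f|² 4πr² dr = 1, taking the integral from 0 to ∞.
(Spherical symmetry: dV = 4πr² dr.)
Using ∫₀^∞ rⁿ e^(−αr) dr = n!/αⁿ⁺¹, ∫|u|² 4πr² dr = A²·(8·π·b^3/3).
Setting this equal to 1 gives A² = 1/(8·π·b^3/3).
With b = 4.21: A² = 0.001600 and A = 0.04000.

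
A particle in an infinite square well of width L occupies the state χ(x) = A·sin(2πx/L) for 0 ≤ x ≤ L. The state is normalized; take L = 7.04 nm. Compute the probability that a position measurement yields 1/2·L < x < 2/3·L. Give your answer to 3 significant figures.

|χ|² is the probability density, so P = ∫_{1/2·L}^{2/3·L} |χ|² dx.
Since A² = 1/(L/2), this is the region integral divided by the full normalization integral.
Let u = x/L; then A² and the length scale cancel, so P = ∫_{1/2}^{2/3} sin(2·π·u)^2 du ÷ ∫_{0}^{1} sin(2·π·u)^2 du.
With ∫ sin(2·π·u)^2 du = u/2 - sin(4·π·u)/(8·π) + C, the region integral is -√(3)/(16·π) + 1/12 and the full one is 1/2.
This works out to P = (-√(3)/8 + π/6)/π.

P ≈ 0.0978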